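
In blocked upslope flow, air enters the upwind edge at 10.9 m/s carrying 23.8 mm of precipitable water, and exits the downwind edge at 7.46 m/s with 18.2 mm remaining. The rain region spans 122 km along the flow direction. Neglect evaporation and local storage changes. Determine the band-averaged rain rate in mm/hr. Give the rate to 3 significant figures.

R ≈ 3.65 mm/hr

Column moisture flux per unit crosswind length is F = V × PW.
Inflow: F_in = 10.9 × 23.8 = 259.42 mm·m/s
Outflow: F_out = 7.46 × 18.2 = 135.772 mm·m/s
Steady-state rate R = (F_in − F_out)/L = (259.42 − 135.772) / 122000 m = 1.014e-03 mm/s.
R = 1.014e-03 × 3600 = 3.65 mm/hr.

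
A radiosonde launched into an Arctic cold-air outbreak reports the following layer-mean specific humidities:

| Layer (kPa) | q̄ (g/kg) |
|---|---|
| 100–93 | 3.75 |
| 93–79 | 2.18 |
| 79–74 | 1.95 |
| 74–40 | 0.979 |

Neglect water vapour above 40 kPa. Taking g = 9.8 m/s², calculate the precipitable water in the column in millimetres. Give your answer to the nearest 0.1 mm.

PW ≈ 10.2 mm

Precipitable water is the column-integrated vapour mass per unit area: PW = (1/g) Σ q̄ Δp, with q in kg/kg and Δp in Pa (1 kg/m² of water = 1 mm).
Layer 100–93 kPa: Δp = 70 hPa = 7000 Pa, q̄ = 0.00375 kg/kg → 0.00375 × 7000 / 9.8 = 2.68 mm
Layer 93–79 kPa: Δp = 140 hPa = 14000 Pa, q̄ = 0.00218 kg/kg → 0.00218 × 14000 / 9.8 = 3.11 mm
Layer 79–74 kPa: Δp = 50 hPa = 5000 Pa, q̄ = 0.00195 kg/kg → 0.00195 × 5000 / 9.8 = 0.99 mm
Layer 74–40 kPa: Δp = 340 hPa = 34000 Pa, q̄ = 0.000979 kg/kg → 0.000979 × 34000 / 9.8 = 3.40 mm
PW = 2.68 + 3.11 + 0.99 + 3.40 = 10.18 ≈ 10.2 mm.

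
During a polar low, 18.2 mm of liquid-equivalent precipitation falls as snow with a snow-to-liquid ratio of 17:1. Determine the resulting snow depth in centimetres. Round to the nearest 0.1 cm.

Snow depth = liquid × ratio = 18.2 mm × 17 = 309.4 mm = 30.9 cm.

snow depth ≈ 30.9 cm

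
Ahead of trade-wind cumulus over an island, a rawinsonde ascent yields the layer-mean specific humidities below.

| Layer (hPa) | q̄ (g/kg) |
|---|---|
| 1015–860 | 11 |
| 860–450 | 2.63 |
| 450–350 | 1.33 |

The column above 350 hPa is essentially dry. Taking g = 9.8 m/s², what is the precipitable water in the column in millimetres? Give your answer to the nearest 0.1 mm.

Precipitable water is the column-integrated vapour mass per unit area: PW = (1/g) Σ q̄ Δp, with q in kg/kg and Δp in Pa (1 kg/m² of water = 1 mm).
Layer 1015–860 hPa: Δp = 155 hPa = 15500 Pa, q̄ = 0.011 kg/kg → 0.011 × 15500 / 9.8 = 17.40 mm
Layer 860–450 hPa: Δp = 410 hPa = 41000 Pa, q̄ = 0.00263 kg/kg → 0.00263 × 41000 / 9.8 = 11.00 mm
Layer 450–350 hPa: Δp = 100 hPa = 10000 Pa, q̄ = 0.00133 kg/kg → 0.00133 × 10000 / 9.8 = 1.36 mm
PW = 17.40 + 11.00 + 1.36 = 29.76 ≈ 29.8 mm.

PW ≈ 29.8 mm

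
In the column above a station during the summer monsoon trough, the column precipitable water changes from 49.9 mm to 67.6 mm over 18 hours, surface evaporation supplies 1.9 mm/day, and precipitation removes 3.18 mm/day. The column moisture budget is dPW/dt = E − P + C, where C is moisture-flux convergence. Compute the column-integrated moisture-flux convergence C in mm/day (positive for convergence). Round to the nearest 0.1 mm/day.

C ≈ 24.9 mm/day

dPW/dt = (67.6 − 49.9) mm / (18/24 day) = +23.600 mm/day.
C = dPW/dt − E + P = (+23.600) − 1.9 + 3.18 = 24.9 mm/day.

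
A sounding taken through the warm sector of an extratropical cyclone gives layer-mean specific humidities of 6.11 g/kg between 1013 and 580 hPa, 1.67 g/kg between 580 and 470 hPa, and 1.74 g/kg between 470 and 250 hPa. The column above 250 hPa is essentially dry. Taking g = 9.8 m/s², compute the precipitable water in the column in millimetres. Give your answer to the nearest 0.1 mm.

Precipitable water is the column-integrated vapour mass per unit area: PW = (1/g) Σ q̄ Δp, with q in kg/kg and Δp in Pa (1 kg/m² of water = 1 mm).
Layer 1013–580 hPa: Δp = 433 hPa = 43300 Pa, q̄ = 0.00611 kg/kg → 0.00611 × 43300 / 9.8 = 27.00 mm
Layer 580–470 hPa: Δp = 110 hPa = 11000 Pa, q̄ = 0.00167 kg/kg → 0.00167 × 11000 / 9.8 = 1.87 mm
Layer 470–250 hPa: Δp = 220 hPa = 22000 Pa, q̄ = 0.00174 kg/kg → 0.00174 × 22000 / 9.8 = 3.91 mm
PW = 27.00 + 1.87 + 3.91 = 32.78 ≈ 32.8 mm.

PW ≈ 32.8 mm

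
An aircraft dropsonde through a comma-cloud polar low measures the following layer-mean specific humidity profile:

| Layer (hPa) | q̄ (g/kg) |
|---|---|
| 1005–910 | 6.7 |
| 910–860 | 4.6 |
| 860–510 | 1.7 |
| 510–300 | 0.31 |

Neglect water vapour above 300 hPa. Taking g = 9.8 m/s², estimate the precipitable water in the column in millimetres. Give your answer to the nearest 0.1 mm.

Precipitable water is the column-integrated vapour mass per unit area: PW = (1/g) Σ q̄ Δp, with q in kg/kg and Δp in Pa (1 kg/m² of water = 1 mm).
Layer 1005–910 hPa: Δp = 95 hPa = 9500 Pa, q̄ = 0.0067 kg/kg → 0.0067 × 9500 / 9.8 = 6.49 mm
Layer 910–860 hPa: Δp = 50 hPa = 5000 Pa, q̄ = 0.0046 kg/kg → 0.0046 × 5000 / 9.8 = 2.35 mm
Layer 860–510 hPa: Δp = 350 hPa = 35000 Pa, q̄ = 0.0017 kg/kg → 0.0017 × 35000 / 9.8 = 6.07 mm
Layer 510–300 hPa: Δp = 210 hPa = 21000 Pa, q̄ = 0.00031 kg/kg → 0.00031 × 21000 / 9.8 = 0.66 mm
PW = 6.49 + 2.35 + 6.07 + 0.66 = 15.57 ≈ 15.6 mm.

PW ≈ 15.6 mm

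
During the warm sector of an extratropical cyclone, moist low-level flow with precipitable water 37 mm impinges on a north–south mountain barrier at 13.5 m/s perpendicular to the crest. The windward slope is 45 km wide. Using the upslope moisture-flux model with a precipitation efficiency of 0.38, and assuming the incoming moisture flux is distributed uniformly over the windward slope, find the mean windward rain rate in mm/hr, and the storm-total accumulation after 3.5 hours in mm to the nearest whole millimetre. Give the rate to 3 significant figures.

Incoming column moisture flux per unit ridge length: F = V × PW = 13.5 × 37 = 499.5 mm·m/s.
Spread over the 45 km slope with efficiency ε = 0.38: R = ε·F/W = 0.38 × 499.5 / 45000 m = 4.218e-03 mm/s.
R = 4.218e-03 × 3600 = 15.2 mm/hr.
Over 3.5 h: total = 15.2 × 3.5 = 53.2 ≈ 53 mm.

R ≈ 15.2 mm/hr; total ≈ 53 mm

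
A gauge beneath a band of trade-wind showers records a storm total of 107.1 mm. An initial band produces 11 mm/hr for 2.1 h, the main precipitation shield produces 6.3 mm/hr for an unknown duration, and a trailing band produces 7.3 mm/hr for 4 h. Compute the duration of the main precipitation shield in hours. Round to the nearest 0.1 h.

Known phases: 11 × 2.1 + 7.3 × 4 = 23.1 + 29.2 = 52.3 mm.
Remaining depth = 107.1 − 52.3 = 54.8 mm.
Duration = 54.8 / 6.3 = 8.7 h.

duration ≈ 8.7 h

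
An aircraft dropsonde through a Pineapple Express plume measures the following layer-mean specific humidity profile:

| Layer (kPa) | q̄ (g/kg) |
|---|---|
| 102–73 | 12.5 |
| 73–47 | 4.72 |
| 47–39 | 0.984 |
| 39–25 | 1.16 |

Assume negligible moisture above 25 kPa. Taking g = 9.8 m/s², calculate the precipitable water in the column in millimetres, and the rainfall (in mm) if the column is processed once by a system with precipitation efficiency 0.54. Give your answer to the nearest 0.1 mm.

Precipitable water is the column-integrated vapour mass per unit area: PW = (1/g) Σ q̄ Δp, with q in kg/kg and Δp in Pa (1 kg/m² of water = 1 mm).
Layer 102–73 kPa: Δp = 290 hPa = 29000 Pa, q̄ = 0.0125 kg/kg → 0.0125 × 29000 / 9.8 = 36.99 mm
Layer 73–47 kPa: Δp = 260 hPa = 26000 Pa, q̄ = 0.00472 kg/kg → 0.00472 × 26000 / 9.8 = 12.52 mm
Layer 47–39 kPa: Δp = 80 hPa = 8000 Pa, q̄ = 0.000984 kg/kg → 0.000984 × 8000 / 9.8 = 0.80 mm
Layer 39–25 kPa: Δp = 140 hPa = 14000 Pa, q̄ = 0.00116 kg/kg → 0.00116 × 14000 / 9.8 = 1.66 mm
PW = 36.99 + 12.52 + 0.80 + 1.66 = 51.97 ≈ 52.0 mm.
Rainfall = ε × PW = 0.54 × 52.0 = 28.1 mm.

PW ≈ 52.0 mm; rainfall ≈ 28.1 mm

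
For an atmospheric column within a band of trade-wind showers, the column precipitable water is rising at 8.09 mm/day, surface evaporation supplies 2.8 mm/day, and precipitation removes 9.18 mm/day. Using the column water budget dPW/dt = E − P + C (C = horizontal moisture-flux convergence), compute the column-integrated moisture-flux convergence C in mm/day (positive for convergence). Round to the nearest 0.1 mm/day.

dPW/dt = +8.09 mm/day.
C = dPW/dt − E + P = (+8.09) − 2.8 + 9.18 = 14.5 mm/day.

C ≈ 14.5 mm/day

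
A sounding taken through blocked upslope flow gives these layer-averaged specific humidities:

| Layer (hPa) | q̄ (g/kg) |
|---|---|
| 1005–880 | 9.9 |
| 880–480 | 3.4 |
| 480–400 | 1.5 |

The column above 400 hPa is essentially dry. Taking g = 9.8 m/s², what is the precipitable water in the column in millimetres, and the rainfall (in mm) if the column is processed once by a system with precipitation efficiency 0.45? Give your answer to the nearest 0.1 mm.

Precipitable water is the column-integrated vapour mass per unit area: PW = (1/g) Σ q̄ Δp, with q in kg/kg and Δp in Pa (1 kg/m² of water = 1 mm).
Layer 1005–880 hPa: Δp = 125 hPa = 12500 Pa, q̄ = 0.0099 kg/kg → 0.0099 × 12500 / 9.8 = 12.63 mm
Layer 880–480 hPa: Δp = 400 hPa = 40000 Pa, q̄ = 0.0034 kg/kg → 0.0034 × 40000 / 9.8 = 13.88 mm
Layer 480–400 hPa: Δp = 80 hPa = 8000 Pa, q̄ = 0.0015 kg/kg → 0.0015 × 8000 / 9.8 = 1.22 mm
PW = 12.63 + 13.88 + 1.22 = 27.73 ≈ 27.7 mm.
Rainfall = ε × PW = 0.45 × 27.7 = 12.5 mm.

PW ≈ 27.7 mm; rainfall ≈ 12.5 mm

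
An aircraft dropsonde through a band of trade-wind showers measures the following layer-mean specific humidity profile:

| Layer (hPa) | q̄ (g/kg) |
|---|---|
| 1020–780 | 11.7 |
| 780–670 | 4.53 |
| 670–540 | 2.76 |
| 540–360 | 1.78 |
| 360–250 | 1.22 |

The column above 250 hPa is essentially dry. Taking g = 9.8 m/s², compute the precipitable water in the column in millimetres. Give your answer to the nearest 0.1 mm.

PW ≈ 42.0 mm

Precipitable water is the column-integrated vapour mass per unit area: PW = (1/g) Σ q̄ Δp, with q in kg/kg and Δp in Pa (1 kg/m² of water = 1 mm).
Layer 1020–780 hPa: Δp = 240 hPa = 24000 Pa, q̄ = 0.0117 kg/kg → 0.0117 × 24000 / 9.8 = 28.65 mm
Layer 780–670 hPa: Δp = 110 hPa = 11000 Pa, q̄ = 0.00453 kg/kg → 0.00453 × 11000 / 9.8 = 5.08 mm
Layer 670–540 hPa: Δp = 130 hPa = 13000 Pa, q̄ = 0.00276 kg/kg → 0.00276 × 13000 / 9.8 = 3.66 mm
Layer 540–360 hPa: Δp = 180 hPa = 18000 Pa, q̄ = 0.00178 kg/kg → 0.00178 × 18000 / 9.8 = 3.27 mm
Layer 360–250 hPa: Δp = 110 hPa = 11000 Pa, q̄ = 0.00122 kg/kg → 0.00122 × 11000 / 9.8 = 1.37 mm
PW = 28.65 + 5.08 + 3.66 + 3.27 + 1.37 = 42.03 ≈ 42.0 mm.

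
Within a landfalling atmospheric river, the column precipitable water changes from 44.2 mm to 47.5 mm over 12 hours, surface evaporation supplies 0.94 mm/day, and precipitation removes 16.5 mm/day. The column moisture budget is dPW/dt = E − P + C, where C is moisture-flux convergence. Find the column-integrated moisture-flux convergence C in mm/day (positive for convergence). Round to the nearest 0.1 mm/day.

dPW/dt = (47.5 − 44.2) mm / (12/24 day) = +6.600 mm/day.
C = dPW/dt − E + P = (+6.600) − 0.94 + 16.5 = 22.2 mm/day.

C ≈ 22.2 mm/day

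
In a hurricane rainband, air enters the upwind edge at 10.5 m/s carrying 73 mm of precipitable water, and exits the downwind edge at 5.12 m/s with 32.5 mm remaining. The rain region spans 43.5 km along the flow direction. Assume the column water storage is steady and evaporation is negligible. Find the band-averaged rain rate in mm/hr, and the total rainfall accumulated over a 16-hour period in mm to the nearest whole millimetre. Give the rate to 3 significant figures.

Column moisture flux per unit crosswind length is F = V × PW.
Inflow: F_in = 10.5 × 73 = 766.5 mm·m/s
Outflow: F_out = 5.12 × 32.5 = 166.4 mm·m/s
Steady-state rate R = (F_in − F_out)/L = (766.5 − 166.4) / 43500 m = 1.380e-02 mm/s.
R = 1.380e-02 × 3600 = 49.7 mm/hr.
Over 16 h: total = 49.7 × 16 = 795.2 ≈ 795 mm.

R ≈ 49.7 mm/hr; total ≈ 795 mm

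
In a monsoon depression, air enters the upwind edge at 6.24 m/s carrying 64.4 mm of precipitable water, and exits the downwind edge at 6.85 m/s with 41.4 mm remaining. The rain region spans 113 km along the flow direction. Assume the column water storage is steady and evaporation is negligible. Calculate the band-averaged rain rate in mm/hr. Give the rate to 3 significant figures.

R ≈ 3.77 mm/hr

Column moisture flux per unit crosswind length is F = V × PW.
Inflow: F_in = 6.24 × 64.4 = 401.856 mm·m/s
Outflow: F_out = 6.85 × 41.4 = 283.59 mm·m/s
Steady-state rate R = (F_in − F_out)/L = (401.856 − 283.59) / 113000 m = 1.047e-03 mm/s.
R = 1.047e-03 × 3600 = 3.77 mm/hr.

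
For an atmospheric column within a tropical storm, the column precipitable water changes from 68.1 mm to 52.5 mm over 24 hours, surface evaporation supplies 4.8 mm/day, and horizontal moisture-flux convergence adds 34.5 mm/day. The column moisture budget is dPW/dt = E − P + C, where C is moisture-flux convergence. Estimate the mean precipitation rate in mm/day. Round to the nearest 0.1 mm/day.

dPW/dt = (52.5 − 68.1) mm / (24/24 day) = -15.600 mm/day.
P = E + C − dPW/dt = 4.8 + (34.5) − (-15.600) = 54.9 mm/day.

P ≈ 54.9 mm/day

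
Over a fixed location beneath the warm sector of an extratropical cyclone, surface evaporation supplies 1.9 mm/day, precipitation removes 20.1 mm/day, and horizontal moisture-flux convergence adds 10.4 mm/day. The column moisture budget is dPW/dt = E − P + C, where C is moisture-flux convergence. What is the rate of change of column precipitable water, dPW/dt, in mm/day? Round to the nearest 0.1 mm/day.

dPW/dt = E − P + C = 1.9 − 20.1 + (10.4) = -7.8 mm/day.

dPW/dt ≈ -7.8 mm/day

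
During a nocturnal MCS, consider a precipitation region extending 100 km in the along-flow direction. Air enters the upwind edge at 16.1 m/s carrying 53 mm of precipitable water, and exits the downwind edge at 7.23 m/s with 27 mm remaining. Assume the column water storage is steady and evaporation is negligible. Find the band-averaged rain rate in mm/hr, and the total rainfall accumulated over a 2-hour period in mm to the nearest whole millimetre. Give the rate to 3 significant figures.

Column moisture flux per unit crosswind length is F = V × PW.
Inflow: F_in = 16.1 × 53 = 853.3 mm·m/s
Outflow: F_out = 7.23 × 27 = 195.21 mm·m/s
Steady-state rate R = (F_in − F_out)/L = (853.3 − 195.21) / 100000 m = 6.581e-03 mm/s.
R = 6.581e-03 × 3600 = 23.7 mm/hr.
Over 2 h: total = 23.7 × 2 = 47.4 ≈ 47 mm.

R ≈ 23.7 mm/hr; total ≈ 47 mm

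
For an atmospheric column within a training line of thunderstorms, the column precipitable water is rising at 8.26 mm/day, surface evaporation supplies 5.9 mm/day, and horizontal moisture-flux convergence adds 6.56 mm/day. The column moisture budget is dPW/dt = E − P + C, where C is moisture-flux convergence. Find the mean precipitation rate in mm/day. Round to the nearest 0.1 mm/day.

P ≈ 4.2 mm/day

dPW/dt = +8.26 mm/day.
P = E + C − dPW/dt = 5.9 + (6.56) − (+8.26) = 4.2 mm/day.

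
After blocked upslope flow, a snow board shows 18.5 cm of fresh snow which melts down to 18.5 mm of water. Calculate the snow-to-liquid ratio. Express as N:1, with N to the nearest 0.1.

Ratio = snow depth / SWE = 185 mm / 18.5 mm = 10.0, i.e. 10.0:1.

ratio ≈ 10.0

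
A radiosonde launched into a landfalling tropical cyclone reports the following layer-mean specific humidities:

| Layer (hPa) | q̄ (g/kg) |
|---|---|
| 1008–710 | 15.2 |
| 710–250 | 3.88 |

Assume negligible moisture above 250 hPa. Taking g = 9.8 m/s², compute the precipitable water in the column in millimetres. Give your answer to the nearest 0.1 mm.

Precipitable water is the column-integrated vapour mass per unit area: PW = (1/g) Σ q̄ Δp, with q in kg/kg and Δp in Pa (1 kg/m² of water = 1 mm).
Layer 1008–710 hPa: Δp = 298 hPa = 29800 Pa, q̄ = 0.0152 kg/kg → 0.0152 × 29800 / 9.8 = 46.22 mm
Layer 710–250 hPa: Δp = 460 hPa = 46000 Pa, q̄ = 0.00388 kg/kg → 0.00388 × 46000 / 9.8 = 18.21 mm
PW = 46.22 + 18.21 = 64.43 ≈ 64.4 mm.

PW ≈ 64.4 mm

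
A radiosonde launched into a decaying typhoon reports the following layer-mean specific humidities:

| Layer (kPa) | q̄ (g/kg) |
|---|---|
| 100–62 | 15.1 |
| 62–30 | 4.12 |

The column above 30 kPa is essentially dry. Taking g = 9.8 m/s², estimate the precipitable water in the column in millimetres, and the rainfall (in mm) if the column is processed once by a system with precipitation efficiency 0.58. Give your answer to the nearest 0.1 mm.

Precipitable water is the column-integrated vapour mass per unit area: PW = (1/g) Σ q̄ Δp, with q in kg/kg and Δp in Pa (1 kg/m² of water = 1 mm).
Layer 100–62 kPa: Δp = 380 hPa = 38000 Pa, q̄ = 0.0151 kg/kg → 0.0151 × 38000 / 9.8 = 58.55 mm
Layer 62–30 kPa: Δp = 320 hPa = 32000 Pa, q̄ = 0.00412 kg/kg → 0.00412 × 32000 / 9.8 = 13.45 mm
PW = 58.55 + 13.45 = 72.00 ≈ 72.0 mm.
Rainfall = ε × PW = 0.58 × 72.0 = 41.8 mm.

PW ≈ 72.0 mm; rainfall ≈ 41.8 mm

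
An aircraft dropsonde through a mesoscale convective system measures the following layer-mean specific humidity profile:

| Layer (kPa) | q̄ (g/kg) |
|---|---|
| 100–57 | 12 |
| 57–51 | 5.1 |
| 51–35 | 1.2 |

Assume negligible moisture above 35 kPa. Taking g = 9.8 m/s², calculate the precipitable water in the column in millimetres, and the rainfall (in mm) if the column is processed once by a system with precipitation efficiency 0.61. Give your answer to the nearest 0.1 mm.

PW ≈ 57.7 mm; rainfall ≈ 35.2 mm

Precipitable water is the column-integrated vapour mass per unit area: PW = (1/g) Σ q̄ Δp, with q in kg/kg and Δp in Pa (1 kg/m² of water = 1 mm).
Layer 100–57 kPa: Δp = 430 hPa = 43000 Pa, q̄ = 0.012 kg/kg → 0.012 × 43000 / 9.8 = 52.65 mm
Layer 57–51 kPa: Δp = 60 hPa = 6000 Pa, q̄ = 0.0051 kg/kg → 0.0051 × 6000 / 9.8 = 3.12 mm
Layer 51–35 kPa: Δp = 160 hPa = 16000 Pa, q̄ = 0.0012 kg/kg → 0.0012 × 16000 / 9.8 = 1.96 mm
PW = 52.65 + 3.12 + 1.96 = 57.73 ≈ 57.7 mm.
Rainfall = ε × PW = 0.61 × 57.7 = 35.2 mm.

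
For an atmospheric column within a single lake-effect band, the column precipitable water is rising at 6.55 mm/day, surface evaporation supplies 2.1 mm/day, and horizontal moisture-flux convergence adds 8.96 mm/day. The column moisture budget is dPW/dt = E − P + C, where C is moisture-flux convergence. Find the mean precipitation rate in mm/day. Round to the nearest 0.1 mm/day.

P ≈ 4.5 mm/day

dPW/dt = +6.55 mm/day.
P = E + C − dPW/dt = 2.1 + (8.96) − (+6.55) = 4.5 mm/day.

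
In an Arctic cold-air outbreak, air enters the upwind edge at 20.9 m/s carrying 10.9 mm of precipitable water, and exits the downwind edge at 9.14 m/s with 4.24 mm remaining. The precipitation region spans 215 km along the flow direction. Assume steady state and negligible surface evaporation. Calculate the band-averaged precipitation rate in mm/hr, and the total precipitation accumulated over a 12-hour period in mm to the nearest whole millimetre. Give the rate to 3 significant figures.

Column moisture flux per unit crosswind length is F = V × PW.
Inflow: F_in = 20.9 × 10.9 = 227.81 mm·m/s
Outflow: F_out = 9.14 × 4.24 = 38.7536 mm·m/s
Steady-state rate R = (F_in − F_out)/L = (227.81 − 38.7536) / 215000 m = 8.793e-04 mm/s.
R = 8.793e-04 × 3600 = 3.17 mm/hr.
Over 12 h: total = 3.17 × 12 = 38.04 ≈ 38 mm.

R ≈ 3.17 mm/hr; total ≈ 38 mm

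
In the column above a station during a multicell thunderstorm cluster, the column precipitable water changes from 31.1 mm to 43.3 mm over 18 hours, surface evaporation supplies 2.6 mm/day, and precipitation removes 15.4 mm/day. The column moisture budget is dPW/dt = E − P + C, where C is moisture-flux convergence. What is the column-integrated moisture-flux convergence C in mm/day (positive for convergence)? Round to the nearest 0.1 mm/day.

dPW/dt = (43.3 − 31.1) mm / (18/24 day) = +16.267 mm/day.
C = dPW/dt − E + P = (+16.267) − 2.6 + 15.4 = 29.1 mm/day.

C ≈ 29.1 mm/day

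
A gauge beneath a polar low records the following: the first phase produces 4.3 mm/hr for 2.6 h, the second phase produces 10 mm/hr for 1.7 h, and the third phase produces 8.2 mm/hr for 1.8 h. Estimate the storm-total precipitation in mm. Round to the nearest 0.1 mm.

total ≈ 42.9 mm

Total = Σ Rᵢ Δtᵢ = 4.3 × 2.6 + 10 × 1.7 + 8.2 × 1.8
      = 11.18 + 17 + 14.76 = 42.9 mm.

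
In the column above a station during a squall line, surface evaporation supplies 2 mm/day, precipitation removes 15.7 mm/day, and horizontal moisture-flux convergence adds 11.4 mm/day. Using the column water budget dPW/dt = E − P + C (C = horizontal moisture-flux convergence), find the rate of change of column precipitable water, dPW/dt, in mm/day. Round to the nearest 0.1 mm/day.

dPW/dt = E − P + C = 2 − 15.7 + (11.4) = -2.3 mm/day.

dPW/dt ≈ -2.3 mm/day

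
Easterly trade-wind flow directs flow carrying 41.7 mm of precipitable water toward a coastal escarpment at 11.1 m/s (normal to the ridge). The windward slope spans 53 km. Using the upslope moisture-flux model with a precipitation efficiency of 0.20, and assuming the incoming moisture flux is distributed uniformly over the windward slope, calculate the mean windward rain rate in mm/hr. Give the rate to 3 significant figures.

Incoming column moisture flux per unit ridge length: F = V × PW = 11.1 × 41.7 = 462.87 mm·m/s.
Spread over the 53 km slope with efficiency ε = 0.20: R = ε·F/W = 0.20 × 462.87 / 53000 m = 1.747e-03 mm/s.
R = 1.747e-03 × 3600 = 6.29 mm/hr.

R ≈ 6.29 mm/hr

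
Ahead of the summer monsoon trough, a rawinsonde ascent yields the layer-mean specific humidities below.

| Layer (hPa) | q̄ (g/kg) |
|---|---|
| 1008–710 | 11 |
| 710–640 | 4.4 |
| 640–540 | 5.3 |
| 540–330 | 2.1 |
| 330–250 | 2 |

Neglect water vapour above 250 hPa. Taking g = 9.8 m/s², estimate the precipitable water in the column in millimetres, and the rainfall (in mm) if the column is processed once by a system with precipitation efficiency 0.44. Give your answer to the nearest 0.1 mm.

PW ≈ 48.1 mm; rainfall ≈ 21.2 mm

Precipitable water is the column-integrated vapour mass per unit area: PW = (1/g) Σ q̄ Δp, with q in kg/kg and Δp in Pa (1 kg/m² of water = 1 mm).
Layer 1008–710 hPa: Δp = 298 hPa = 29800 Pa, q̄ = 0.011 kg/kg → 0.011 × 29800 / 9.8 = 33.45 mm
Layer 710–640 hPa: Δp = 70 hPa = 7000 Pa, q̄ = 0.0044 kg/kg → 0.0044 × 7000 / 9.8 = 3.14 mm
Layer 640–540 hPa: Δp = 100 hPa = 10000 Pa, q̄ = 0.0053 kg/kg → 0.0053 × 10000 / 9.8 = 5.41 mm
Layer 540–330 hPa: Δp = 210 hPa = 21000 Pa, q̄ = 0.0021 kg/kg → 0.0021 × 21000 / 9.8 = 4.50 mm
Layer 330–250 hPa: Δp = 80 hPa = 8000 Pa, q̄ = 0.002 kg/kg → 0.002 × 8000 / 9.8 = 1.63 mm
PW = 33.45 + 3.14 + 5.41 + 4.50 + 1.63 = 48.13 ≈ 48.1 mm.
Rainfall = ε × PW = 0.44 × 48.1 = 21.2 mm.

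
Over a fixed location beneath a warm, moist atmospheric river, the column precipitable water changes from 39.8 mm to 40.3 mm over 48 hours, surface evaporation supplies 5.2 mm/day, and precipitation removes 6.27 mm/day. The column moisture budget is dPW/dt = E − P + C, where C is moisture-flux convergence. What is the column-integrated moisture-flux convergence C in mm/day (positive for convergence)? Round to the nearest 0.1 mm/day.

dPW/dt = (40.3 − 39.8) mm / (48/24 day) = +0.250 mm/day.
C = dPW/dt − E + P = (+0.250) − 5.2 + 6.27 = 1.3 mm/day.

C ≈ 1.3 mm/day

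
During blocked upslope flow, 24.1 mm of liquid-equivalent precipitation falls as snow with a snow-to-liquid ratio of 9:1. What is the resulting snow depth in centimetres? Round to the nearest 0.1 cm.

Snow depth = liquid × ratio = 24.1 mm × 9 = 216.9 mm = 21.7 cm.

snow depth ≈ 21.7 cm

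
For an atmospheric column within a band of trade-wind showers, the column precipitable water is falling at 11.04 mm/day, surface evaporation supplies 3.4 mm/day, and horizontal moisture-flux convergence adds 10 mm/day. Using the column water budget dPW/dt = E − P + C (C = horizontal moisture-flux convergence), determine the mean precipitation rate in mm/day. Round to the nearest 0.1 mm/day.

dPW/dt = -11.04 mm/day.
P = E + C − dPW/dt = 3.4 + (10) − (-11.04) = 24.4 mm/day.

P ≈ 24.4 mm/day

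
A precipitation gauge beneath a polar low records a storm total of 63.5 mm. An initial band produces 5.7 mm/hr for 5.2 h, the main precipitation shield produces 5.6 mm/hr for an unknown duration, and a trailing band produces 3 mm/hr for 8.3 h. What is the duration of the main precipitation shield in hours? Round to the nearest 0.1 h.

duration ≈ 1.6 h

Known phases: 5.7 × 5.2 + 3 × 8.3 = 29.64 + 24.9 = 54.54 mm.
Remaining depth = 63.5 − 54.54 = 8.96 mm.
Duration = 8.96 / 5.6 = 1.6 h.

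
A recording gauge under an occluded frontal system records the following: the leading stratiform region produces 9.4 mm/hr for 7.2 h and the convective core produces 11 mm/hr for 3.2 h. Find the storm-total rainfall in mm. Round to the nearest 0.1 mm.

total ≈ 102.9 mm

Total = Σ Rᵢ Δtᵢ = 9.4 × 7.2 + 11 × 3.2
      = 67.68 + 35.2 = 102.9 mm.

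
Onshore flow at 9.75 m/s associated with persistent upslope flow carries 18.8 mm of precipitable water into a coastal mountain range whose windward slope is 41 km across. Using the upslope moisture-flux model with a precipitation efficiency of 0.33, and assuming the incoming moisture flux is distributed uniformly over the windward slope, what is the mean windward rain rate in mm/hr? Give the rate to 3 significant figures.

R ≈ 5.31 mm/hr

Incoming column moisture flux per unit ridge length: F = V × PW = 9.75 × 18.8 = 183.3 mm·m/s.
Spread over the 41 km slope with efficiency ε = 0.33: R = ε·F/W = 0.33 × 183.3 / 41000 m = 1.475e-03 mm/s.
R = 1.475e-03 × 3600 = 5.31 mm/hr.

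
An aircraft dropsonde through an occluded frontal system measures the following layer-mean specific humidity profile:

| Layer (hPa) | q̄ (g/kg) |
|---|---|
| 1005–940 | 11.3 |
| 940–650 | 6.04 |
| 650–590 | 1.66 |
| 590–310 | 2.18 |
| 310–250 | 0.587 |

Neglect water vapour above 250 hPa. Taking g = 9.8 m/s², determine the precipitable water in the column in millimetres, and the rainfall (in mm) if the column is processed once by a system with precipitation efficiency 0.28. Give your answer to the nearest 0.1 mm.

Precipitable water is the column-integrated vapour mass per unit area: PW = (1/g) Σ q̄ Δp, with q in kg/kg and Δp in Pa (1 kg/m² of water = 1 mm).
Layer 1005–940 hPa: Δp = 65 hPa = 6500 Pa, q̄ = 0.0113 kg/kg → 0.0113 × 6500 / 9.8 = 7.49 mm
Layer 940–650 hPa: Δp = 290 hPa = 29000 Pa, q̄ = 0.00604 kg/kg → 0.00604 × 29000 / 9.8 = 17.87 mm
Layer 650–590 hPa: Δp = 60 hPa = 6000 Pa, q̄ = 0.00166 kg/kg → 0.00166 × 6000 / 9.8 = 1.02 mm
Layer 590–310 hPa: Δp = 280 hPa = 28000 Pa, q̄ = 0.00218 kg/kg → 0.00218 × 28000 / 9.8 = 6.23 mm
Layer 310–250 hPa: Δp = 60 hPa = 6000 Pa, q̄ = 0.000587 kg/kg → 0.000587 × 6000 / 9.8 = 0.36 mm
PW = 7.49 + 17.87 + 1.02 + 6.23 + 0.36 = 32.97 ≈ 33.0 mm.
Rainfall = ε × PW = 0.28 × 33.0 = 9.2 mm.

PW ≈ 33.0 mm; rainfall ≈ 9.2 mm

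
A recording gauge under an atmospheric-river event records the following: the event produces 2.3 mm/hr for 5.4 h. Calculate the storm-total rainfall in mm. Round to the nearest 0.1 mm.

total ≈ 12.4 mm

Total = Σ Rᵢ Δtᵢ = 2.3 × 5.4
      = 12.42 = 12.4 mm.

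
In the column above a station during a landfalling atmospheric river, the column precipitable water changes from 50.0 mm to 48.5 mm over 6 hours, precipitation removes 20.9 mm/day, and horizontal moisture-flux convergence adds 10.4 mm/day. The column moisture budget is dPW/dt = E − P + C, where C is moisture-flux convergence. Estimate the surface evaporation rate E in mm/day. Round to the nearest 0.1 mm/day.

E ≈ 4.5 mm/day

dPW/dt = (48.5 − 50.0) mm / (6/24 day) = -6.000 mm/day.
E = dPW/dt + P − C = (-6.000) + 20.9 − (10.4) = 4.5 mm/day.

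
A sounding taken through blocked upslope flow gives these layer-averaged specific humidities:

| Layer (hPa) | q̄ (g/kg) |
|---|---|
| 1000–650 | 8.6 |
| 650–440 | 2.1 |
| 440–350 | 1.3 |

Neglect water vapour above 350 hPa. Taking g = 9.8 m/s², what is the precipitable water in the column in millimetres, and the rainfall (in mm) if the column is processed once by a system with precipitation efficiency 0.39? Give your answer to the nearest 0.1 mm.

Precipitable water is the column-integrated vapour mass per unit area: PW = (1/g) Σ q̄ Δp, with q in kg/kg and Δp in Pa (1 kg/m² of water = 1 mm).
Layer 1000–650 hPa: Δp = 350 hPa = 35000 Pa, q̄ = 0.0086 kg/kg → 0.0086 × 35000 / 9.8 = 30.71 mm
Layer 650–440 hPa: Δp = 210 hPa = 21000 Pa, q̄ = 0.0021 kg/kg → 0.0021 × 21000 / 9.8 = 4.50 mm
Layer 440–350 hPa: Δp = 90 hPa = 9000 Pa, q̄ = 0.0013 kg/kg → 0.0013 × 9000 / 9.8 = 1.19 mm
PW = 30.71 + 4.50 + 1.19 = 36.40 ≈ 36.4 mm.
Rainfall = ε × PW = 0.39 × 36.4 = 14.2 mm.

PW ≈ 36.4 mm; rainfall ≈ 14.2 mm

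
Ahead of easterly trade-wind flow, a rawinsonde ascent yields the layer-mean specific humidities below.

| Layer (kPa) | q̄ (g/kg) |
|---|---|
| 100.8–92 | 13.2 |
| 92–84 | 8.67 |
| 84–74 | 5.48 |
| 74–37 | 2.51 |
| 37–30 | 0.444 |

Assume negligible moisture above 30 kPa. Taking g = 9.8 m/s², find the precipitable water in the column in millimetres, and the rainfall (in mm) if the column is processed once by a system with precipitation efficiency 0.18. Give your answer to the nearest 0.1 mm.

Precipitable water is the column-integrated vapour mass per unit area: PW = (1/g) Σ q̄ Δp, with q in kg/kg and Δp in Pa (1 kg/m² of water = 1 mm).
Layer 100.8–92 kPa: Δp = 88 hPa = 8800 Pa, q̄ = 0.0132 kg/kg → 0.0132 × 8800 / 9.8 = 11.85 mm
Layer 92–84 kPa: Δp = 80 hPa = 8000 Pa, q̄ = 0.00867 kg/kg → 0.00867 × 8000 / 9.8 = 7.08 mm
Layer 84–74 kPa: Δp = 100 hPa = 10000 Pa, q̄ = 0.00548 kg/kg → 0.00548 × 10000 / 9.8 = 5.59 mm
Layer 74–37 kPa: Δp = 370 hPa = 37000 Pa, q̄ = 0.00251 kg/kg → 0.00251 × 37000 / 9.8 = 9.48 mm
Layer 37–30 kPa: Δp = 70 hPa = 7000 Pa, q̄ = 0.000444 kg/kg → 0.000444 × 7000 / 9.8 = 0.32 mm
PW = 11.85 + 7.08 + 5.59 + 9.48 + 0.32 = 34.32 ≈ 34.3 mm.
Rainfall = ε × PW = 0.18 × 34.3 = 6.2 mm.

PW ≈ 34.3 mm; rainfall ≈ 6.2 mm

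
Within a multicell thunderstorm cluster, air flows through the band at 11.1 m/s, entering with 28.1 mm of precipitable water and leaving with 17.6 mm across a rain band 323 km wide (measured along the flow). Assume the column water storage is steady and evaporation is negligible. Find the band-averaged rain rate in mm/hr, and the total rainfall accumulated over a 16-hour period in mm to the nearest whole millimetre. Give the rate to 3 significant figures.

Column moisture flux per unit crosswind length is F = V × PW.
Inflow: F_in = 11.1 × 28.1 = 311.91 mm·m/s
Outflow: F_out = 11.1 × 17.6 = 195.36 mm·m/s
Steady-state rate R = (F_in − F_out)/L = (311.91 − 195.36) / 323000 m = 3.608e-04 mm/s.
R = 3.608e-04 × 3600 = 1.30 mm/hr.
Over 16 h: total = 1.30 × 16 = 20.8 ≈ 21 mm.

R ≈ 1.30 mm/hr; total ≈ 21 mm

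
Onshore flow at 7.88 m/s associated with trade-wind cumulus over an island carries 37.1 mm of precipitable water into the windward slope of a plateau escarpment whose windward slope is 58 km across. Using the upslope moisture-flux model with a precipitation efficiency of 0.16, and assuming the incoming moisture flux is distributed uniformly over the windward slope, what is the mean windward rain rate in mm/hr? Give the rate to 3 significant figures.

Incoming column moisture flux per unit ridge length: F = V × PW = 7.88 × 37.1 = 292.348 mm·m/s.
Spread over the 58 km slope with efficiency ε = 0.16: R = ε·F/W = 0.16 × 292.348 / 58000 m = 8.065e-04 mm/s.
R = 8.065e-04 × 3600 = 2.90 mm/hr.

R ≈ 2.90 mm/hr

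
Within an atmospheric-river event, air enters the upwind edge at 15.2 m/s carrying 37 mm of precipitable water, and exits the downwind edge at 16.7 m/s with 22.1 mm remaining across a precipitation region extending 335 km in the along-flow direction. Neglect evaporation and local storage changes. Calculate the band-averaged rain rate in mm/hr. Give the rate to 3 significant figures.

R ≈ 2.08 mm/hr

Column moisture flux per unit crosswind length is F = V × PW.
Inflow: F_in = 15.2 × 37 = 562.4 mm·m/s
Outflow: F_out = 16.7 × 22.1 = 369.07 mm·m/s
Steady-state rate R = (F_in − F_out)/L = (562.4 − 369.07) / 335000 m = 5.771e-04 mm/s.
R = 5.771e-04 × 3600 = 2.08 mm/hr.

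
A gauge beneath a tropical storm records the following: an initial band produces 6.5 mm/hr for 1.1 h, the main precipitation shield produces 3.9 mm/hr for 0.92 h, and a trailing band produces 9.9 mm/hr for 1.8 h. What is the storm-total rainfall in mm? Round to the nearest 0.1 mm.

total ≈ 28.6 mm

Total = Σ Rᵢ Δtᵢ = 6.5 × 1.1 + 3.9 × 0.92 + 9.9 × 1.8
      = 7.15 + 3.588 + 17.82 = 28.6 mm.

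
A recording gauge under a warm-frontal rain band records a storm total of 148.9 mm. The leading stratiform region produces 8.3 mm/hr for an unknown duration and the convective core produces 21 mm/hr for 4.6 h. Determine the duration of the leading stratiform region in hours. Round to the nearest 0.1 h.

duration ≈ 6.3 h

Known phases: 21 × 4.6 = 96.6 mm.
Remaining depth = 148.9 − 96.6 = 52.3 mm.
Duration = 52.3 / 8.3 = 6.3 h.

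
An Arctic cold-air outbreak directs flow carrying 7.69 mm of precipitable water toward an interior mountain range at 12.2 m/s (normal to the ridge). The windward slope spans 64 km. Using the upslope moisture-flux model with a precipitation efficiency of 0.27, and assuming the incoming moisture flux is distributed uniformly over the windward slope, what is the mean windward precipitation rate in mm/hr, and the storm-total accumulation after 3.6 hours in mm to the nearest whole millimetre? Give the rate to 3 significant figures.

Incoming column moisture flux per unit ridge length: F = V × PW = 12.2 × 7.69 = 93.818 mm·m/s.
Spread over the 64 km slope with efficiency ε = 0.27: R = ε·F/W = 0.27 × 93.818 / 64000 m = 3.958e-04 mm/s.
R = 3.958e-04 × 3600 = 1.42 mm/hr.
Over 3.6 h: total = 1.42 × 3.6 = 5.112 ≈ 5 mm.

R ≈ 1.42 mm/hr; total ≈ 5 mm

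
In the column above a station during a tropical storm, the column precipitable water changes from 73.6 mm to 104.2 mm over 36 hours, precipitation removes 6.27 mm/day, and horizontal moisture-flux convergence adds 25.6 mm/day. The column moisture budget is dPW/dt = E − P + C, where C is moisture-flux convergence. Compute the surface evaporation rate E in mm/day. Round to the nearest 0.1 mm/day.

E ≈ 1.1 mm/day

dPW/dt = (104.2 − 73.6) mm / (36/24 day) = +20.400 mm/day.
E = dPW/dt + P − C = (+20.400) + 6.27 − (25.6) = 1.1 mm/day.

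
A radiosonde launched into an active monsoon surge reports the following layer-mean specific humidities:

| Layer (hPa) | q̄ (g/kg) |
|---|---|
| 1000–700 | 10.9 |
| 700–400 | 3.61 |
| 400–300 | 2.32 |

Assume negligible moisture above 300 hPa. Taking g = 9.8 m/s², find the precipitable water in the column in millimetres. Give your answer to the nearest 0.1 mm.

Precipitable water is the column-integrated vapour mass per unit area: PW = (1/g) Σ q̄ Δp, with q in kg/kg and Δp in Pa (1 kg/m² of water = 1 mm).
Layer 1000–700 hPa: Δp = 300 hPa = 30000 Pa, q̄ = 0.0109 kg/kg → 0.0109 × 30000 / 9.8 = 33.37 mm
Layer 700–400 hPa: Δp = 300 hPa = 30000 Pa, q̄ = 0.00361 kg/kg → 0.00361 × 30000 / 9.8 = 11.05 mm
Layer 400–300 hPa: Δp = 100 hPa = 10000 Pa, q̄ = 0.00232 kg/kg → 0.00232 × 10000 / 9.8 = 2.37 mm
PW = 33.37 + 11.05 + 2.37 = 46.79 ≈ 46.8 mm.

PW ≈ 46.8 mm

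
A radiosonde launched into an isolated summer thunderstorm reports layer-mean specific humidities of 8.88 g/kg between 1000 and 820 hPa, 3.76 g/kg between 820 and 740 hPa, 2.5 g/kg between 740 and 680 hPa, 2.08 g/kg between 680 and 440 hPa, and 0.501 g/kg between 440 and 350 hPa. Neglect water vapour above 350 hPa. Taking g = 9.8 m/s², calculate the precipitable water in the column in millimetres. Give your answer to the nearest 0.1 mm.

Precipitable water is the column-integrated vapour mass per unit area: PW = (1/g) Σ q̄ Δp, with q in kg/kg and Δp in Pa (1 kg/m² of water = 1 mm).
Layer 1000–820 hPa: Δp = 180 hPa = 18000 Pa, q̄ = 0.00888 kg/kg → 0.00888 × 18000 / 9.8 = 16.31 mm
Layer 820–740 hPa: Δp = 80 hPa = 8000 Pa, q̄ = 0.00376 kg/kg → 0.00376 × 8000 / 9.8 = 3.07 mm
Layer 740–680 hPa: Δp = 60 hPa = 6000 Pa, q̄ = 0.0025 kg/kg → 0.0025 × 6000 / 9.8 = 1.53 mm
Layer 680–440 hPa: Δp = 240 hPa = 24000 Pa, q̄ = 0.00208 kg/kg → 0.00208 × 24000 / 9.8 = 5.09 mm
Layer 440–350 hPa: Δp = 90 hPa = 9000 Pa, q̄ = 0.000501 kg/kg → 0.000501 × 9000 / 9.8 = 0.46 mm
PW = 16.31 + 3.07 + 1.53 + 5.09 + 0.46 = 26.46 ≈ 26.5 mm.

PW ≈ 26.5 mm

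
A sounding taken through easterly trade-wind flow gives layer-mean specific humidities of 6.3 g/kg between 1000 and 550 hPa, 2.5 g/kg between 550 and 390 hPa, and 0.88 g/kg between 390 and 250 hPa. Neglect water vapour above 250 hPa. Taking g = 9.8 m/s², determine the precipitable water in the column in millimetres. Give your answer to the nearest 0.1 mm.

PW ≈ 34.3 mm

Precipitable water is the column-integrated vapour mass per unit area: PW = (1/g) Σ q̄ Δp, with q in kg/kg and Δp in Pa (1 kg/m² of water = 1 mm).
Layer 1000–550 hPa: Δp = 450 hPa = 45000 Pa, q̄ = 0.0063 kg/kg → 0.0063 × 45000 / 9.8 = 28.93 mm
Layer 550–390 hPa: Δp = 160 hPa = 16000 Pa, q̄ = 0.0025 kg/kg → 0.0025 × 16000 / 9.8 = 4.08 mm
Layer 390–250 hPa: Δp = 140 hPa = 14000 Pa, q̄ = 0.00088 kg/kg → 0.00088 × 14000 / 9.8 = 1.26 mm
PW = 28.93 + 4.08 + 1.26 = 34.27 ≈ 34.3 mm.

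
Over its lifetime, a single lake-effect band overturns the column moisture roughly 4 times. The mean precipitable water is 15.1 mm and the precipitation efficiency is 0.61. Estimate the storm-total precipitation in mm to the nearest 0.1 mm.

Each cycle deposits ε × PW = 0.61 × 15.1 = 9.211 mm.
Over 4 cycles: 4 × 9.211 = 36.8 mm.

precipitation ≈ 36.8 mm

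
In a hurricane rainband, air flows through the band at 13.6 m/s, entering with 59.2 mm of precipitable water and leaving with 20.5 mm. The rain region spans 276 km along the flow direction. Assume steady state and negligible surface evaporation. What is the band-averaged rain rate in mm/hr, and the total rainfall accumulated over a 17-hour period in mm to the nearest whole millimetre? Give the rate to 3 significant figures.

R ≈ 6.87 mm/hr; total ≈ 117 mm

Column moisture flux per unit crosswind length is F = V × PW.
Inflow: F_in = 13.6 × 59.2 = 805.12 mm·m/s
Outflow: F_out = 13.6 × 20.5 = 278.8 mm·m/s
Steady-state rate R = (F_in − F_out)/L = (805.12 − 278.8) / 276000 m = 1.907e-03 mm/s.
R = 1.907e-03 × 3600 = 6.87 mm/hr.
Over 17 h: total = 6.87 × 17 = 116.79 ≈ 117 mm.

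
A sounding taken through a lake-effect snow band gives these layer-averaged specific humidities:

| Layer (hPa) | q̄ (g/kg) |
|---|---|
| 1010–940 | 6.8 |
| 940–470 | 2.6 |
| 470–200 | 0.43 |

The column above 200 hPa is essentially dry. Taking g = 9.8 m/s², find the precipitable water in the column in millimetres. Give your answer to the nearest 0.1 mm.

Precipitable water is the column-integrated vapour mass per unit area: PW = (1/g) Σ q̄ Δp, with q in kg/kg and Δp in Pa (1 kg/m² of water = 1 mm).
Layer 1010–940 hPa: Δp = 70 hPa = 7000 Pa, q̄ = 0.0068 kg/kg → 0.0068 × 7000 / 9.8 = 4.86 mm
Layer 940–470 hPa: Δp = 470 hPa = 47000 Pa, q̄ = 0.0026 kg/kg → 0.0026 × 47000 / 9.8 = 12.47 mm
Layer 470–200 hPa: Δp = 270 hPa = 27000 Pa, q̄ = 0.00043 kg/kg → 0.00043 × 27000 / 9.8 = 1.18 mm
PW = 4.86 + 12.47 + 1.18 = 18.51 ≈ 18.5 mm.

PW ≈ 18.5 mm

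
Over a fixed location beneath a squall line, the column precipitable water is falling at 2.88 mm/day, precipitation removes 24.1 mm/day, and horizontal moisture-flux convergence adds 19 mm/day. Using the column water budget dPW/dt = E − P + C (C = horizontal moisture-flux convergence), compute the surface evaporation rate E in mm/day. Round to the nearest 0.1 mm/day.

dPW/dt = -2.88 mm/day.
E = dPW/dt + P − C = (-2.88) + 24.1 − (19) = 2.2 mm/day.

E ≈ 2.2 mm/day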